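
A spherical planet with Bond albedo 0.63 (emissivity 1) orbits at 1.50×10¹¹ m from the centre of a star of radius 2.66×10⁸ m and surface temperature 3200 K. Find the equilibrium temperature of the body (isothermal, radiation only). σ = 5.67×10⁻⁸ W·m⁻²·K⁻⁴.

T ≈ 74.3 K

The star's surface emits σT_*⁴; at distance d the flux is S = σT_*⁴(R_*/d)².
S = 5.67×10⁻⁸·(3200)⁴·(2.66×10⁸/1.50×10¹¹)² = 18.70 W/m².
For an isothermal sphere T⁴ = (1−a)S/(4σ) = 3.050×10⁷ K⁴.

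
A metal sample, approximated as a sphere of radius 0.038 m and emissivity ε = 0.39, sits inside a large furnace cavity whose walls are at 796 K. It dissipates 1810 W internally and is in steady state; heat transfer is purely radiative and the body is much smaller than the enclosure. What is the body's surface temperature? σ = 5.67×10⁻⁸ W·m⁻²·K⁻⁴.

T ≈ 1490 K

For a small grey body in a large enclosure, net radiated power = εσA(T⁴ − T_w⁴).
Steady state: P = εσA(T⁴ − T_w⁴) with A = 4πr² = 0.01815 m².
T⁴ = P/(εσA) + T_w⁴ = 1810/(0.39·5.67×10⁻⁸·0.01815) + (796)⁴
    = 4.511×10¹² + 4.015×10¹¹ = 4.912×10¹² K⁴.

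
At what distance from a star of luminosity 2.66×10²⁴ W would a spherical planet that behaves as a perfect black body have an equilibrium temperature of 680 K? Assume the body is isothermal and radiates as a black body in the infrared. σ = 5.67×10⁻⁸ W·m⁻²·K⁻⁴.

d ≈ 2.09×10⁹ m

For an isothermal black-emitting sphere, (1−a)S·πr² = σ·4πr²·T⁴ ⇒ S = 4σT⁴/(1−a).
S = 4·5.67×10⁻⁸·(680)⁴/1.00 = 48490 W/m².
Flux falls as S = L/(4πd²), so d = √(L/(4πS)) = √(2.66×10²⁴/(4π·48490)).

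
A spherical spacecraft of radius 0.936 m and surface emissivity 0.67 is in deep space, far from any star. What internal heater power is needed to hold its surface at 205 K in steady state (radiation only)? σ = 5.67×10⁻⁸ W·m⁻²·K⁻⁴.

P = εσ·4πr²·T⁴.
4πr² = 11.01 m²; T⁴ = 1.766×10⁹ K⁴.
P = 0.67·5.67×10⁻⁸·11.01·1.766×10⁹.

P ≈ 739 W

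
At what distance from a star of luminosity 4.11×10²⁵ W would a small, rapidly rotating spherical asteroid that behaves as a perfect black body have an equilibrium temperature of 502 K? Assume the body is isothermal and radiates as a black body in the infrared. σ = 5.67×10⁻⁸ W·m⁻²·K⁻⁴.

For an isothermal black-emitting sphere, (1−a)S·πr² = σ·4πr²·T⁴ ⇒ S = 4σT⁴/(1−a).
S = 4·5.67×10⁻⁸·(502)⁴/1.00 = 14400 W/m².
Flux falls as S = L/(4πd²), so d = √(L/(4πS)) = √(4.11×10²⁵/(4π·14400)).

d ≈ 1.51×10¹⁰ m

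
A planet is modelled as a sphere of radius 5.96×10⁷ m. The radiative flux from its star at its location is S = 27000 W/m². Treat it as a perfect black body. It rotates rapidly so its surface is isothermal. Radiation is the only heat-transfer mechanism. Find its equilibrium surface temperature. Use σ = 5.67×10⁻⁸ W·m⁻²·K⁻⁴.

T ≈ 587 K

At equilibrium, absorbed power = emitted power.
Absorbing cross-section = πr² = 1.116×10¹⁶ m²; emitting surface = 4πr² = 4.464×10¹⁶ m² (ratio 4).
S·A_cross = εσ·A_surf·T⁴  ⇒  T⁴ = S/(4σ).
T⁴ = 1.00·27000/(4·5.67×10⁻⁸) = 1.190×10¹¹ K⁴.
T = (1.190×10¹¹)^(1/4).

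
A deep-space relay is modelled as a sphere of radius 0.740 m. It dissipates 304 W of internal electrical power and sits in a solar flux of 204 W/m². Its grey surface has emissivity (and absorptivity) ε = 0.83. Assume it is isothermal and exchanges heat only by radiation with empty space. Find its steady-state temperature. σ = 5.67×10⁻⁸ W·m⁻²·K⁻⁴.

T ≈ 207 K

At steady state, absorbed solar power + internal power = radiated power.
Absorbed: α·S·A_cross = 0.83·204·1.720 = 291.3 W (cross-section πr²).
Total input = 291.3 + 304 = 595.3 W.
Radiated: εσ·A_surf·T⁴ with A_surf = 4πr² = 6.881 m².
T⁴ = 595.3/(0.83·5.67×10⁻⁸·6.881) = 1.838×10⁹ K⁴.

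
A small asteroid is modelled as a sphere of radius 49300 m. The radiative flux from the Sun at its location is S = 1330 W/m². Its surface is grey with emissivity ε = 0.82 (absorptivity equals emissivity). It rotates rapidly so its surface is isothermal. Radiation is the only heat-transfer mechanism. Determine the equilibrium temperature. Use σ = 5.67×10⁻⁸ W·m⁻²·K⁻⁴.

T ≈ 277 K

At equilibrium, absorbed power = emitted power.
Absorbing cross-section = πr² = 7.636×10⁹ m²; emitting surface = 4πr² = 3.054×10¹⁰ m² (ratio 4).
εS·A_cross = εσ·A_surf·T⁴  ⇒  T⁴ = S/(4σ)   (ε cancels).
T⁴ = 1330/(4·5.67×10⁻⁸) = 5.864×10⁹ K⁴.
T = (5.864×10⁹)^(1/4).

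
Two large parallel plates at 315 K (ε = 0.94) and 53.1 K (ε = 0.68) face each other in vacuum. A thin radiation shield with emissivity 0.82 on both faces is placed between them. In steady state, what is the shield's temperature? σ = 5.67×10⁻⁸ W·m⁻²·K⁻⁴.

T_s ≈ 274 K

In steady state the net flux on the hot side equals that on the cold side.
σ(T₁⁴−T_s⁴)/D₁ = σ(T_s⁴−T₂⁴)/D₂, with D₁ = 1/ε₁+1/ε_s−1 = 1.283, D₂ = 1/ε_s+1/ε₂−1 = 1.690.
Solve for T_s⁴: T_s⁴ = (D₂·T₁⁴ + D₁·T₂⁴)/(D₁+D₂) = 5.600×10⁹ K⁴.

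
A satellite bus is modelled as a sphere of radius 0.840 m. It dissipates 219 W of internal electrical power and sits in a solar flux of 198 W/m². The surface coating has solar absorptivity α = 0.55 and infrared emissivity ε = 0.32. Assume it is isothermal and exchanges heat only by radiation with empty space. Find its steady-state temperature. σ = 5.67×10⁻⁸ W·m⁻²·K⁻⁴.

At steady state, absorbed solar power + internal power = radiated power.
Absorbed: α·S·A_cross = 0.55·198·2.217 = 241.4 W (cross-section πr²).
Total input = 241.4 + 219 = 460.4 W.
Radiated: εσ·A_surf·T⁴ with A_surf = 4πr² = 8.867 m².
T⁴ = 460.4/(0.32·5.67×10⁻⁸·8.867) = 2.862×10⁹ K⁴.

T ≈ 231 K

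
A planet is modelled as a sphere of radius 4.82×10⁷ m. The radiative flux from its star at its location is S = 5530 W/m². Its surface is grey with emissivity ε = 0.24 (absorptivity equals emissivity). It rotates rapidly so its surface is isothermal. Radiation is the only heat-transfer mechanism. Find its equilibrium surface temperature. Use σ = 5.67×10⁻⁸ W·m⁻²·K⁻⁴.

T ≈ 395 K

At equilibrium, absorbed power = emitted power.
Absorbing cross-section = πr² = 7.299×10¹⁵ m²; emitting surface = 4πr² = 2.919×10¹⁶ m² (ratio 4).
εS·A_cross = εσ·A_surf·T⁴  ⇒  T⁴ = S/(4σ)   (ε cancels).
T⁴ = 5530/(4·5.67×10⁻⁸) = 2.438×10¹⁰ K⁴.
T = (2.438×10¹⁰)^(1/4).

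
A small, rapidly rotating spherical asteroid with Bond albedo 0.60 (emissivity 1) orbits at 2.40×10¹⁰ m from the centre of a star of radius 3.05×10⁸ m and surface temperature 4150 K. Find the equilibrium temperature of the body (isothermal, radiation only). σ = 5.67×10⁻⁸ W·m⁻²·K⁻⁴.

The star's surface emits σT_*⁴; at distance d the flux is S = σT_*⁴(R_*/d)².
S = 5.67×10⁻⁸·(4150)⁴·(3.05×10⁸/2.40×10¹⁰)² = 2716 W/m².
For an isothermal sphere T⁴ = (1−a)S/(4σ) = 4.790×10⁹ K⁴.

T ≈ 263 K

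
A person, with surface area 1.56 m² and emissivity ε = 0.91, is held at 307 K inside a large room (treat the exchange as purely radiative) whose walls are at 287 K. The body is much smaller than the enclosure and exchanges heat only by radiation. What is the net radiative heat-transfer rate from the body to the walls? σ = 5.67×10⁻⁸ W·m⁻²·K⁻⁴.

For a small grey body in a large enclosure: P_net = εσA(T_body⁴ − T_wall⁴).
A = 1.56 m²; T_body⁴ − T_wall⁴ = 8.883×10⁹ − 6.785×10⁹ = 2.098×10⁹ K⁴.
|P_net| = 0.91·5.67×10⁻⁸·1.560·2.098×10⁹.

P_net ≈ 169 W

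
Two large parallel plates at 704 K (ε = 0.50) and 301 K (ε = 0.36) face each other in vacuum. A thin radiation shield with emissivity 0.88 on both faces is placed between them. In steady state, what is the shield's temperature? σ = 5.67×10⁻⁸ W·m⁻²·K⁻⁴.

In steady state the net flux on the hot side equals that on the cold side.
σ(T₁⁴−T_s⁴)/D₁ = σ(T_s⁴−T₂⁴)/D₂, with D₁ = 1/ε₁+1/ε_s−1 = 2.136, D₂ = 1/ε_s+1/ε₂−1 = 2.914.
Solve for T_s⁴: T_s⁴ = (D₂·T₁⁴ + D₁·T₂⁴)/(D₁+D₂) = 1.452×10¹¹ K⁴.

T_s ≈ 617 K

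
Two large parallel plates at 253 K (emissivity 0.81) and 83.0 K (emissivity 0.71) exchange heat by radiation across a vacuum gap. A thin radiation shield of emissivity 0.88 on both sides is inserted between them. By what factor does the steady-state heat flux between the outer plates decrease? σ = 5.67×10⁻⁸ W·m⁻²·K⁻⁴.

Without shield: q₀ = σΔ(T⁴)/(1/ε₁+1/ε₂−1) with denominator 1.643.
With shield the two gaps are in series; the resistances add: (1/ε₁+1/ε_s−1)+(1/ε_s+1/ε₂−1) = 1.371+1.545 = 2.916.
Heat-flux ratio q₀/q = 2.916/1.643.

factor ≈ 1.77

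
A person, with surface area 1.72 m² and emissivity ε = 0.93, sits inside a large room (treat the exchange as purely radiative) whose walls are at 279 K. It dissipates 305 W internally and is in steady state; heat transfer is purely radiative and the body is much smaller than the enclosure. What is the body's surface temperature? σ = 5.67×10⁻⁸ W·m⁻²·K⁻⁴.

For a small grey body in a large enclosure, net radiated power = εσA(T⁴ − T_w⁴).
Steady state: P = εσA(T⁴ − T_w⁴) with A = 1.72 m².
T⁴ = P/(εσA) + T_w⁴ = 305/(0.93·5.67×10⁻⁸·1.720) + (279)⁴
    = 3.363×10⁹ + 6.059×10⁹ = 9.422×10⁹ K⁴.

T ≈ 312 K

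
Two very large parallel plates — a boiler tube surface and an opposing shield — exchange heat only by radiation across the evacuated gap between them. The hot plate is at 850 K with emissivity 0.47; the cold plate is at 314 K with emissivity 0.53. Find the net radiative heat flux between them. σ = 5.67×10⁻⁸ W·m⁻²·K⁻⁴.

q ≈ 9640 W/m²

For two infinite grey parallel plates, q = σ(T₁⁴ − T₂⁴)/(1/ε₁ + 1/ε₂ − 1).
T₁⁴ − T₂⁴ = 5.220×10¹¹ − 9.721×10⁹ = 5.123×10¹¹ K⁴.
1/ε₁ + 1/ε₂ − 1 = 2.128 + 1.887 − 1 = 3.014.
q = 5.67×10⁻⁸ × 5.123×10¹¹ / 3.014.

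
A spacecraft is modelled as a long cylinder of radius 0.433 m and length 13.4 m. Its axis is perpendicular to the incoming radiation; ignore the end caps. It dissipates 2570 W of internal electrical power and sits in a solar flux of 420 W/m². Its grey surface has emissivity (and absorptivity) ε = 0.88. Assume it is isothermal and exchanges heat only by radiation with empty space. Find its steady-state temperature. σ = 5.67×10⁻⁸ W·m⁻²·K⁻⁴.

At steady state, absorbed solar power + internal power = radiated power.
Absorbed: α·S·A_cross = 0.88·420·11.60 = 4289 W (cross-section 2rL).
Total input = 4289 + 2570 = 6859 W.
Radiated: εσ·A_surf·T⁴ with A_surf = 2πrL = 36.46 m².
T⁴ = 6859/(0.88·5.67×10⁻⁸·36.46) = 3.771×10⁹ K⁴.

T ≈ 248 K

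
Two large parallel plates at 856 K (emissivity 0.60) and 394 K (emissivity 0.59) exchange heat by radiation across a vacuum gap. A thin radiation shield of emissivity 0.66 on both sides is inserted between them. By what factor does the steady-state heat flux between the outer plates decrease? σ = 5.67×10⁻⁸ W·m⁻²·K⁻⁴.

factor ≈ 1.86

Without shield: q₀ = σΔ(T⁴)/(1/ε₁+1/ε₂−1) with denominator 2.362.
With shield the two gaps are in series; the resistances add: (1/ε₁+1/ε_s−1)+(1/ε_s+1/ε₂−1) = 2.182+2.210 = 4.392.
Heat-flux ratio q₀/q = 4.392/2.362.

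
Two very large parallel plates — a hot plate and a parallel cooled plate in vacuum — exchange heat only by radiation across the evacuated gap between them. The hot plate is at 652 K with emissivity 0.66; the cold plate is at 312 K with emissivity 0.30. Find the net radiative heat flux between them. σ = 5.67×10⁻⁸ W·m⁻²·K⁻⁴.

For two infinite grey parallel plates, q = σ(T₁⁴ − T₂⁴)/(1/ε₁ + 1/ε₂ − 1).
T₁⁴ − T₂⁴ = 1.807×10¹¹ − 9.476×10⁹ = 1.712×10¹¹ K⁴.
1/ε₁ + 1/ε₂ − 1 = 1.515 + 3.333 − 1 = 3.848.
q = 5.67×10⁻⁸ × 1.712×10¹¹ / 3.848.

q ≈ 2520 W/m²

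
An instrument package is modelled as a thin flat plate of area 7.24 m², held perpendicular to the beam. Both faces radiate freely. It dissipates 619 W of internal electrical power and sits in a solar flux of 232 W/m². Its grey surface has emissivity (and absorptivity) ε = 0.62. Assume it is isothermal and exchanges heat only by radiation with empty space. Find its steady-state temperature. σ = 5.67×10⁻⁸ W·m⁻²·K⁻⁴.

At steady state, absorbed solar power + internal power = radiated power.
Absorbed: α·S·A_cross = 0.62·232·7.240 = 1041 W (cross-section A).
Total input = 1041 + 619 = 1660 W.
Radiated: εσ·A_surf·T⁴ with A_surf = 2A = 14.48 m².
T⁴ = 1660/(0.62·5.67×10⁻⁸·14.48) = 3.262×10⁹ K⁴.

T ≈ 239 K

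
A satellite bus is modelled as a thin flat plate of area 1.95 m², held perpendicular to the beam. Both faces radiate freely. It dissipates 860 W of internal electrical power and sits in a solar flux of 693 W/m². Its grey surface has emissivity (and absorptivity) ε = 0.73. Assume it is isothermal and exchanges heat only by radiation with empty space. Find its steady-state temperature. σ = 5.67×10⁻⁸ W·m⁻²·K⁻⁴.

At steady state, absorbed solar power + internal power = radiated power.
Absorbed: α·S·A_cross = 0.73·693·1.950 = 986.5 W (cross-section A).
Total input = 986.5 + 860 = 1846 W.
Radiated: εσ·A_surf·T⁴ with A_surf = 2A = 3.900 m².
T⁴ = 1846/(0.73·5.67×10⁻⁸·3.900) = 1.144×10¹⁰ K⁴.

T ≈ 327 K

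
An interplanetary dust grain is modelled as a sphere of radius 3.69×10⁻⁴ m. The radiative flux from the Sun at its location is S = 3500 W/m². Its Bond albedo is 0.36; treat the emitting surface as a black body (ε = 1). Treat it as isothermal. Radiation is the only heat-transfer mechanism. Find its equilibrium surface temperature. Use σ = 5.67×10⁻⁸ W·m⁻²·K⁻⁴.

At equilibrium, absorbed power = emitted power.
Absorbing cross-section = πr² = 4.278×10⁻⁷ m²; emitting surface = 4πr² = 1.711×10⁻⁶ m² (ratio 4).
(1−a)S·A_cross = εσ·A_surf·T⁴  ⇒  T⁴ = (1−a)S/(4σ).
T⁴ = 0.640·3500/(4·5.67×10⁻⁸) = 9.877×10⁹ K⁴.
T = (9.877×10⁹)^(1/4).

T ≈ 315 K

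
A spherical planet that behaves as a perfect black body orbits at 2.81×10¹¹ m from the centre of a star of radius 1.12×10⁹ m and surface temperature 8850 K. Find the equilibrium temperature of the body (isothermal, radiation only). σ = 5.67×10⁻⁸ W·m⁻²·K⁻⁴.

T ≈ 395 K

The star's surface emits σT_*⁴; at distance d the flux is S = σT_*⁴(R_*/d)².
S = 5.67×10⁻⁸·(8850)⁴·(1.12×10⁹/2.81×10¹¹)² = 5526 W/m².
For an isothermal sphere T⁴ = (1−a)S/(4σ) = 2.436×10¹⁰ K⁴.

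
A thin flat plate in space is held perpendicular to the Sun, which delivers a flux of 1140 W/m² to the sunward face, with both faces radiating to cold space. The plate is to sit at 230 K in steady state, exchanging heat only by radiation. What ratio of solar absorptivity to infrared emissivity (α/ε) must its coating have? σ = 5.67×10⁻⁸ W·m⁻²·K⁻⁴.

Balance: αS·A = εσ·2A·T⁴ ⇒ α/ε = 2σT⁴/S.
α/ε = 2·5.67×10⁻⁸·(230)⁴/1140 = 2·5.67×10⁻⁸·2.798×10⁹/1140.

α/ε ≈ 0.278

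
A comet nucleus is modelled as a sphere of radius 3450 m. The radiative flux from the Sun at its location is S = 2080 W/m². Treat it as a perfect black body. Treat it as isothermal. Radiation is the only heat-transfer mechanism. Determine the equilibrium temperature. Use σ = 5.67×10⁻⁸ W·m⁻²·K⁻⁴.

At equilibrium, absorbed power = emitted power.
Absorbing cross-section = πr² = 3.739×10⁷ m²; emitting surface = 4πr² = 1.496×10⁸ m² (ratio 4).
S·A_cross = εσ·A_surf·T⁴  ⇒  T⁴ = S/(4σ).
T⁴ = 1.00·2080/(4·5.67×10⁻⁸) = 9.171×10⁹ K⁴.
T = (9.171×10⁹)^(1/4).

T ≈ 309 K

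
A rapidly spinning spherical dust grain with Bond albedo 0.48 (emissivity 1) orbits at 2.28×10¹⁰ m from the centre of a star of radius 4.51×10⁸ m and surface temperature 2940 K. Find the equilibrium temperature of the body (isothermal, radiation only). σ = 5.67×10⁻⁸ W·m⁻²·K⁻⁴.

The star's surface emits σT_*⁴; at distance d the flux is S = σT_*⁴(R_*/d)².
S = 5.67×10⁻⁸·(2940)⁴·(4.51×10⁸/2.28×10¹⁰)² = 1658 W/m².
For an isothermal sphere T⁴ = (1−a)S/(4σ) = 3.800×10⁹ K⁴.

T ≈ 248 K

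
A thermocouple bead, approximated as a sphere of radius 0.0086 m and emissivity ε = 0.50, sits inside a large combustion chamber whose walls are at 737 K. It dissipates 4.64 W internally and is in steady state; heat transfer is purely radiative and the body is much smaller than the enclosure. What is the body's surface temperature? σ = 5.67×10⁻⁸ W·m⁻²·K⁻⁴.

For a small grey body in a large enclosure, net radiated power = εσA(T⁴ − T_w⁴).
Steady state: P = εσA(T⁴ − T_w⁴) with A = 4πr² = 9.294×10⁻⁴ m².
T⁴ = P/(εσA) + T_w⁴ = 4.64/(0.50·5.67×10⁻⁸·9.294×10⁻⁴) + (737)⁴
    = 1.761×10¹¹ + 2.950×10¹¹ = 4.711×10¹¹ K⁴.

T ≈ 828 K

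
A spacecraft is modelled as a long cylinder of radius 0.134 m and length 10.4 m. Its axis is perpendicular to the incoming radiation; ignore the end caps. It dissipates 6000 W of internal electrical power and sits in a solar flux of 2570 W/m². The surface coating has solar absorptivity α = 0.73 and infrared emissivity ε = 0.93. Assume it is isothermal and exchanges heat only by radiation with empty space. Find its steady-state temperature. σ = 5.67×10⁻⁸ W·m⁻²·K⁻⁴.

T ≈ 395 K

At steady state, absorbed solar power + internal power = radiated power.
Absorbed: α·S·A_cross = 0.73·2570·2.787 = 5229 W (cross-section 2rL).
Total input = 5229 + 6000 = 11230 W.
Radiated: εσ·A_surf·T⁴ with A_surf = 2πrL = 8.756 m².
T⁴ = 11230/(0.93·5.67×10⁻⁸·8.756) = 2.432×10¹⁰ K⁴.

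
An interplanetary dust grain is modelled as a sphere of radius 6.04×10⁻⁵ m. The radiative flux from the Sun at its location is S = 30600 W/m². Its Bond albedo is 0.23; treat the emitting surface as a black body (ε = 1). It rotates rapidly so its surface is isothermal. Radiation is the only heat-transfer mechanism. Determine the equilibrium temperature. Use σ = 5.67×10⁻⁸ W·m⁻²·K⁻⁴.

At equilibrium, absorbed power = emitted power.
Absorbing cross-section = πr² = 1.146×10⁻⁸ m²; emitting surface = 4πr² = 4.584×10⁻⁸ m² (ratio 4).
(1−a)S·A_cross = εσ·A_surf·T⁴  ⇒  T⁴ = (1−a)S/(4σ).
T⁴ = 0.770·30600/(4·5.67×10⁻⁸) = 1.039×10¹¹ K⁴.
T = (1.039×10¹¹)^(1/4).

T ≈ 568 K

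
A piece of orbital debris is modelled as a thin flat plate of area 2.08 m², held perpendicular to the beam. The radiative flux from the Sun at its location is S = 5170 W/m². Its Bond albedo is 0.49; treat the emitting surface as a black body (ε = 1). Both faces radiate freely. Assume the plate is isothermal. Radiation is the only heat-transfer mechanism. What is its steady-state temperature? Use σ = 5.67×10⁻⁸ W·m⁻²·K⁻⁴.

At equilibrium, absorbed power = emitted power.
Absorbing cross-section = A = 2.080 m²; emitting surface = 2A = 4.160 m² (ratio 2).
(1−a)S·A_cross = εσ·A_surf·T⁴  ⇒  T⁴ = (1−a)S/(2σ).
T⁴ = 0.510·5170/(2·5.67×10⁻⁸) = 2.325×10¹⁰ K⁴.
T = (2.325×10¹⁰)^(1/4).

T ≈ 390 K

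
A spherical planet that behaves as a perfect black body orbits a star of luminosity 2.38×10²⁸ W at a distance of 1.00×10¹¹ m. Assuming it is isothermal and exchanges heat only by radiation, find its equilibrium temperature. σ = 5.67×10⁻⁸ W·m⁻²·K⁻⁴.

First find the stellar flux at distance d: S = L/(4πd²) = 2.38×10²⁸/(4π·(1.00×10¹¹)²) = 1.894×10⁵ W/m².
For an isothermal sphere, absorbed (1−a)S·πr² = emitted σ·4πr²·T⁴, so T⁴ = (1−a)S/(4σ).
T⁴ = 1.00·1.894×10⁵/(4·5.67×10⁻⁸) = 8.351×10¹¹ K⁴.

T ≈ 956 K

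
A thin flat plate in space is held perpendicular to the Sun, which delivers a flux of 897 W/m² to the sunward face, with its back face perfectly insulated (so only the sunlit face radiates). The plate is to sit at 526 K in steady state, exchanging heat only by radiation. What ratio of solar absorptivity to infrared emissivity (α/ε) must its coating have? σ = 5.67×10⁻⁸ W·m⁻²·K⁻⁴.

α/ε ≈ 4.84

Balance: αS·A = εσ·1A·T⁴ ⇒ α/ε = σT⁴/S.
α/ε = 5.67×10⁻⁸·(526)⁴/897 = 5.67×10⁻⁸·7.655×10¹⁰/897.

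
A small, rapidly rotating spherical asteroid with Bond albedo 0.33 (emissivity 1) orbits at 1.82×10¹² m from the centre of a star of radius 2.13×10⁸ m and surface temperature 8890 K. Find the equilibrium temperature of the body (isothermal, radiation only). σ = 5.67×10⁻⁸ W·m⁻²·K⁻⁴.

T ≈ 61.5 K

The star's surface emits σT_*⁴; at distance d the flux is S = σT_*⁴(R_*/d)².
S = 5.67×10⁻⁸·(8890)⁴·(2.13×10⁸/1.82×10¹²)² = 4.851 W/m².
For an isothermal sphere T⁴ = (1−a)S/(4σ) = 1.433×10⁷ K⁴.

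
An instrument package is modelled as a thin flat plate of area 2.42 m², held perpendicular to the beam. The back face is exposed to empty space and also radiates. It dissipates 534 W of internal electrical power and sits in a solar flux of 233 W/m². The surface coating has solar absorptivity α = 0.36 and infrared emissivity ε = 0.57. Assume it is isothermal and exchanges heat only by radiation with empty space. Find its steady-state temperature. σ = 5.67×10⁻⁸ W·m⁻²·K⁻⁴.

T ≈ 262 K

At steady state, absorbed solar power + internal power = radiated power.
Absorbed: α·S·A_cross = 0.36·233·2.420 = 203.0 W (cross-section A).
Total input = 203.0 + 534 = 737.0 W.
Radiated: εσ·A_surf·T⁴ with A_surf = 2A = 4.840 m².
T⁴ = 737.0/(0.57·5.67×10⁻⁸·4.840) = 4.711×10⁹ K⁴.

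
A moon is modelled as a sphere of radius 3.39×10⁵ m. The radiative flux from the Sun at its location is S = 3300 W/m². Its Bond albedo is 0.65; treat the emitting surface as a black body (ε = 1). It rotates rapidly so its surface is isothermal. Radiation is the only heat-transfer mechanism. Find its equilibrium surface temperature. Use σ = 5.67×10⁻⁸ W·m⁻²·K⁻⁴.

T ≈ 267 K

At equilibrium, absorbed power = emitted power.
Absorbing cross-section = πr² = 3.610×10¹¹ m²; emitting surface = 4πr² = 1.444×10¹² m² (ratio 4).
(1−a)S·A_cross = εσ·A_surf·T⁴  ⇒  T⁴ = (1−a)S/(4σ).
T⁴ = 0.350·3300/(4·5.67×10⁻⁸) = 5.093×10⁹ K⁴.
T = (5.093×10⁹)^(1/4).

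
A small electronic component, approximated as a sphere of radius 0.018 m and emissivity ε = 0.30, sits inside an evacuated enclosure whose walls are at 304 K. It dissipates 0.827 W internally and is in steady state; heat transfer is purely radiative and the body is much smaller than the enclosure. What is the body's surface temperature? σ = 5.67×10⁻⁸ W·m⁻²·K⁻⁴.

For a small grey body in a large enclosure, net radiated power = εσA(T⁴ − T_w⁴).
Steady state: P = εσA(T⁴ − T_w⁴) with A = 4πr² = 0.004072 m².
T⁴ = P/(εσA) + T_w⁴ = 0.827/(0.30·5.67×10⁻⁸·0.004072) + (304)⁴
    = 1.194×10¹⁰ + 8.541×10⁹ = 2.048×10¹⁰ K⁴.

T ≈ 378 K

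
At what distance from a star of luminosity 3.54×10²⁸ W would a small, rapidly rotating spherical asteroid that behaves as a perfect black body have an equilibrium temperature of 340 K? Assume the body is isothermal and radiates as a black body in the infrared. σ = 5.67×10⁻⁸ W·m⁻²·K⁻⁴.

For an isothermal black-emitting sphere, (1−a)S·πr² = σ·4πr²·T⁴ ⇒ S = 4σT⁴/(1−a).
S = 4·5.67×10⁻⁸·(340)⁴/1.00 = 3031 W/m².
Flux falls as S = L/(4πd²), so d = √(L/(4πS)) = √(3.54×10²⁸/(4π·3031)).

d ≈ 9.64×10¹¹ m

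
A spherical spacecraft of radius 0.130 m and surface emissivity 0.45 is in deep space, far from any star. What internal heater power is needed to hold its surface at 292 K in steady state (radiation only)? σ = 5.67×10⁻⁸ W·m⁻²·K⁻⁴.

P ≈ 39.4 W

P = εσ·4πr²·T⁴.
4πr² = 0.2124 m²; T⁴ = 7.270×10⁹ K⁴.
P = 0.45·5.67×10⁻⁸·0.2124·7.270×10⁹.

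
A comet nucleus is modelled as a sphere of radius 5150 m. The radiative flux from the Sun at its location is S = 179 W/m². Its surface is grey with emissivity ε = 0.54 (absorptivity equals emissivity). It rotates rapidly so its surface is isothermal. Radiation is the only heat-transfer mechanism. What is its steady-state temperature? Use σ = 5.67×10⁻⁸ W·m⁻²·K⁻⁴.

T ≈ 168 K

At equilibrium, absorbed power = emitted power.
Absorbing cross-section = πr² = 8.332×10⁷ m²; emitting surface = 4πr² = 3.333×10⁸ m² (ratio 4).
εS·A_cross = εσ·A_surf·T⁴  ⇒  T⁴ = S/(4σ)   (ε cancels).
T⁴ = 179/(4·5.67×10⁻⁸) = 7.892×10⁸ K⁴.
T = (7.892×10⁸)^(1/4).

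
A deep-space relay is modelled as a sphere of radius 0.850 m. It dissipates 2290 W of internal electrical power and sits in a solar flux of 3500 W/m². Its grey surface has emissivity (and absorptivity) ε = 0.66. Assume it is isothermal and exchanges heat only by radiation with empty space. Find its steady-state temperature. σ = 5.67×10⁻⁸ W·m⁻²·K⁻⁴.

At steady state, absorbed solar power + internal power = radiated power.
Absorbed: α·S·A_cross = 0.66·3500·2.270 = 5243 W (cross-section πr²).
Total input = 5243 + 2290 = 7533 W.
Radiated: εσ·A_surf·T⁴ with A_surf = 4πr² = 9.079 m².
T⁴ = 7533/(0.66·5.67×10⁻⁸·9.079) = 2.217×10¹⁰ K⁴.

T ≈ 386 K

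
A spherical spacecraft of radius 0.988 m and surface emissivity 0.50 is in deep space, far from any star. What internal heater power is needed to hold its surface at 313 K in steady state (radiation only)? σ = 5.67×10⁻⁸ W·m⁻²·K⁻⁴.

P ≈ 3340 W

P = εσ·4πr²·T⁴.
4πr² = 12.27 m²; T⁴ = 9.598×10⁹ K⁴.
P = 0.50·5.67×10⁻⁸·12.27·9.598×10⁹.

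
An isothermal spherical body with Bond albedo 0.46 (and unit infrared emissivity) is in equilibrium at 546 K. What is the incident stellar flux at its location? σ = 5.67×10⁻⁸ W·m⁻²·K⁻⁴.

S ≈ 37300 W/m²

(1−a)S·πr² = σ·4πr²·T⁴ ⇒ S = 4σT⁴/(1−a).
S = 4·5.67×10⁻⁸·8.887×10¹⁰/0.540.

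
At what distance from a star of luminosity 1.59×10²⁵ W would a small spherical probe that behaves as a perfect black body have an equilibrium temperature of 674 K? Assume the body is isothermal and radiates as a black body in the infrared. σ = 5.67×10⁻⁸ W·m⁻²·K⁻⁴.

d ≈ 5.20×10⁹ m

For an isothermal black-emitting sphere, (1−a)S·πr² = σ·4πr²·T⁴ ⇒ S = 4σT⁴/(1−a).
S = 4·5.67×10⁻⁸·(674)⁴/1.00 = 46800 W/m².
Flux falls as S = L/(4πd²), so d = √(L/(4πS)) = √(1.59×10²⁵/(4π·46800)).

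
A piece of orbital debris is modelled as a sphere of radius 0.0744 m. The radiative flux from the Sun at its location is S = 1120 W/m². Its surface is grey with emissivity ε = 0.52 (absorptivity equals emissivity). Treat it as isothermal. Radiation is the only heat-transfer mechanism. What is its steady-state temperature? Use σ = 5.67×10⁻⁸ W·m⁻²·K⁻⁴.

T ≈ 265 K

At equilibrium, absorbed power = emitted power.
Absorbing cross-section = πr² = 0.01739 m²; emitting surface = 4πr² = 0.06956 m² (ratio 4).
εS·A_cross = εσ·A_surf·T⁴  ⇒  T⁴ = S/(4σ)   (ε cancels).
T⁴ = 1120/(4·5.67×10⁻⁸) = 4.938×10⁹ K⁴.
T = (4.938×10⁹)^(1/4).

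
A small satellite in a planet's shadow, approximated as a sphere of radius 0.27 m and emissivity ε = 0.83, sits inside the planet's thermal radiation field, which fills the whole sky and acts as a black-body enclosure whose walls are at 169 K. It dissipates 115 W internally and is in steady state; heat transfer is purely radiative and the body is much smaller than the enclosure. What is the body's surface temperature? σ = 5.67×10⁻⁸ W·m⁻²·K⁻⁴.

For a small grey body in a large enclosure, net radiated power = εσA(T⁴ − T_w⁴).
Steady state: P = εσA(T⁴ − T_w⁴) with A = 4πr² = 0.9161 m².
T⁴ = P/(εσA) + T_w⁴ = 115/(0.83·5.67×10⁻⁸·0.9161) + (169)⁴
    = 2.667×10⁹ + 8.157×10⁸ = 3.483×10⁹ K⁴.

T ≈ 243 K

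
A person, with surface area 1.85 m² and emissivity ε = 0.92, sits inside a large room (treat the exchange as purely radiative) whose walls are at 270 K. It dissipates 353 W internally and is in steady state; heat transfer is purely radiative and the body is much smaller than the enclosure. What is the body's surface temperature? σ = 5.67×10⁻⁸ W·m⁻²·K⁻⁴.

T ≈ 308 K

For a small grey body in a large enclosure, net radiated power = εσA(T⁴ − T_w⁴).
Steady state: P = εσA(T⁴ − T_w⁴) with A = 1.85 m².
T⁴ = P/(εσA) + T_w⁴ = 353/(0.92·5.67×10⁻⁸·1.850) + (270)⁴
    = 3.658×10⁹ + 5.314×10⁹ = 8.972×10⁹ K⁴.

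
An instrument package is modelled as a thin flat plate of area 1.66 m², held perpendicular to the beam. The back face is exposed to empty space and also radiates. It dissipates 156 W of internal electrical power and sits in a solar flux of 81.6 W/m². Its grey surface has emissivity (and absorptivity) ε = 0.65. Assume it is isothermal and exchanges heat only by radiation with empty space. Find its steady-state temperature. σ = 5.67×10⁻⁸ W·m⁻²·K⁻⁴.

T ≈ 211 K

At steady state, absorbed solar power + internal power = radiated power.
Absorbed: α·S·A_cross = 0.65·81.6·1.660 = 88.05 W (cross-section A).
Total input = 88.05 + 156 = 244.0 W.
Radiated: εσ·A_surf·T⁴ with A_surf = 2A = 3.320 m².
T⁴ = 244.0/(0.65·5.67×10⁻⁸·3.320) = 1.995×10⁹ K⁴.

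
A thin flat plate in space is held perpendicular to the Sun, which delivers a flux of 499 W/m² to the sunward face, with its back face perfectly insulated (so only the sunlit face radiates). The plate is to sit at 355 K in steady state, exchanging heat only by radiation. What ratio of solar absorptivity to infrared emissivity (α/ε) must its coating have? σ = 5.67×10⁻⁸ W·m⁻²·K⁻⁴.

α/ε ≈ 1.80

Balance: αS·A = εσ·1A·T⁴ ⇒ α/ε = σT⁴/S.
α/ε = 5.67×10⁻⁸·(355)⁴/499 = 5.67×10⁻⁸·1.588×10¹⁰/499.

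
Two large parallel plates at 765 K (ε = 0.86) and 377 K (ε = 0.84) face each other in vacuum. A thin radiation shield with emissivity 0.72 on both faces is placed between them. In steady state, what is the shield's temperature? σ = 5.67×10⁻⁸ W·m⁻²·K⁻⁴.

T_s ≈ 654 K

In steady state the net flux on the hot side equals that on the cold side.
σ(T₁⁴−T_s⁴)/D₁ = σ(T_s⁴−T₂⁴)/D₂, with D₁ = 1/ε₁+1/ε_s−1 = 1.552, D₂ = 1/ε_s+1/ε₂−1 = 1.579.
Solve for T_s⁴: T_s⁴ = (D₂·T₁⁴ + D₁·T₂⁴)/(D₁+D₂) = 1.828×10¹¹ K⁴.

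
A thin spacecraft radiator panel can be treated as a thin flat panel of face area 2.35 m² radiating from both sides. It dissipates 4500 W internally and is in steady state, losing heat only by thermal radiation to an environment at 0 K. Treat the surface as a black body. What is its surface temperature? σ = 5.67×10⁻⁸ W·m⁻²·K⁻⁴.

T ≈ 360 K

Steady state: internal power = radiated power, P = εσA T⁴.
Radiating area A = 2·2.35 = 4.700 m².
T⁴ = P/(εσA) = 4500/(1.0·5.67×10⁻⁸·4.700) = 1.689×10¹⁰ K⁴.
T = (1.689×10¹⁰)^(1/4).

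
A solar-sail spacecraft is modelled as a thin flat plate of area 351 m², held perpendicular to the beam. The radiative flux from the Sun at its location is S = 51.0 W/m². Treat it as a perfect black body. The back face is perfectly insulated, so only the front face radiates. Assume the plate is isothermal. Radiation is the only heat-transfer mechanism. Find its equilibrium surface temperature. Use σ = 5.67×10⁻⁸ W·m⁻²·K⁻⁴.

At equilibrium, absorbed power = emitted power.
Absorbing cross-section = A = 351.0 m²; emitting surface = A = 351.0 m² (ratio 1).
S·A_cross = εσ·A_surf·T⁴  ⇒  T⁴ = S/(1σ).
T⁴ = 1.00·51.0/(1·5.67×10⁻⁸) = 8.995×10⁸ K⁴.
T = (8.995×10⁸)^(1/4).

T ≈ 173 K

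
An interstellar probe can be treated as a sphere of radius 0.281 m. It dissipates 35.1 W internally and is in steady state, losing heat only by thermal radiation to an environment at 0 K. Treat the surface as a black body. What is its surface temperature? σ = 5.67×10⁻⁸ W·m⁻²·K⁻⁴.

Steady state: internal power = radiated power, P = εσA T⁴.
Radiating area A = 4πr² = 0.9923 m².
T⁴ = P/(εσA) = 35.1/(1.0·5.67×10⁻⁸·0.9923) = 6.239×10⁸ K⁴.
T = (6.239×10⁸)^(1/4).

T ≈ 158 K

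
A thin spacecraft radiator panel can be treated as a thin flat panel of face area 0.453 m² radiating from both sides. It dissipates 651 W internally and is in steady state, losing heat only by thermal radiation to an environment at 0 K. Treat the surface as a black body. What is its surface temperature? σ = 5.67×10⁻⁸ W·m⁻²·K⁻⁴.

Steady state: internal power = radiated power, P = εσA T⁴.
Radiating area A = 2·0.453 = 0.9060 m².
T⁴ = P/(εσA) = 651/(1.0·5.67×10⁻⁸·0.9060) = 1.267×10¹⁰ K⁴.
T = (1.267×10¹⁰)^(1/4).

T ≈ 336 K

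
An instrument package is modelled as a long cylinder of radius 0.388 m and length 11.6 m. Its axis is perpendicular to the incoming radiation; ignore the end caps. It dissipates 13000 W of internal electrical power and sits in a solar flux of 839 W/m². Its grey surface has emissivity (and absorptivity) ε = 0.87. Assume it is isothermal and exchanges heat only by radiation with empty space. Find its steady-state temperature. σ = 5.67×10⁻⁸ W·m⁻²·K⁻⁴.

T ≈ 344 K

At steady state, absorbed solar power + internal power = radiated power.
Absorbed: α·S·A_cross = 0.87·839·9.002 = 6571 W (cross-section 2rL).
Total input = 6571 + 13000 = 19570 W.
Radiated: εσ·A_surf·T⁴ with A_surf = 2πrL = 28.28 m².
T⁴ = 19570/(0.87·5.67×10⁻⁸·28.28) = 1.403×10¹⁰ K⁴.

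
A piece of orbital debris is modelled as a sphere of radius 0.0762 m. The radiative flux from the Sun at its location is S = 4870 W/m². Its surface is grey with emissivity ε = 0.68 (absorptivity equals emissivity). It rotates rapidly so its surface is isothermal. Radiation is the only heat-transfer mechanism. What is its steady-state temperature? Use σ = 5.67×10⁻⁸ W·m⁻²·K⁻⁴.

T ≈ 383 K

At equilibrium, absorbed power = emitted power.
Absorbing cross-section = πr² = 0.01824 m²; emitting surface = 4πr² = 0.07297 m² (ratio 4).
εS·A_cross = εσ·A_surf·T⁴  ⇒  T⁴ = S/(4σ)   (ε cancels).
T⁴ = 4870/(4·5.67×10⁻⁸) = 2.147×10¹⁰ K⁴.
T = (2.147×10¹⁰)^(1/4).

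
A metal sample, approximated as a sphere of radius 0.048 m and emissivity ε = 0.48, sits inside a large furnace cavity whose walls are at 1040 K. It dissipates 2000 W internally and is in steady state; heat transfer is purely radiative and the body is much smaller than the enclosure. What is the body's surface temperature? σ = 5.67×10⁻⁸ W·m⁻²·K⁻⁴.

For a small grey body in a large enclosure, net radiated power = εσA(T⁴ − T_w⁴).
Steady state: P = εσA(T⁴ − T_w⁴) with A = 4πr² = 0.02895 m².
T⁴ = P/(εσA) + T_w⁴ = 2000/(0.48·5.67×10⁻⁸·0.02895) + (1040)⁴
    = 2.538×10¹² + 1.170×10¹² = 3.708×10¹² K⁴.

T ≈ 1390 K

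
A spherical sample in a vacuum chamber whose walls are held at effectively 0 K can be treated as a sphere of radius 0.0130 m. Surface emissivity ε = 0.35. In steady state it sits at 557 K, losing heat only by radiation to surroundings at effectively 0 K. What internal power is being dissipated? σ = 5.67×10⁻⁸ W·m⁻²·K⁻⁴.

Steady state: P = εσA T⁴.
A = 4πr² = 0.002124 m²; T⁴ = (557)⁴ = 9.625×10¹⁰ K⁴.
P = 0.35 × 5.67×10⁻⁸ × 0.002124 × 9.625×10¹⁰.

P ≈ 4.06 W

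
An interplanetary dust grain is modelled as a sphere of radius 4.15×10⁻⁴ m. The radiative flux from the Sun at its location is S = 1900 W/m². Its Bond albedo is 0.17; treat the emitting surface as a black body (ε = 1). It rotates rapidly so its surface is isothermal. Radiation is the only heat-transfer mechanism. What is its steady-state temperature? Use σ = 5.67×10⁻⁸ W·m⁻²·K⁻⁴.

At equilibrium, absorbed power = emitted power.
Absorbing cross-section = πr² = 5.411×10⁻⁷ m²; emitting surface = 4πr² = 2.164×10⁻⁶ m² (ratio 4).
(1−a)S·A_cross = εσ·A_surf·T⁴  ⇒  T⁴ = (1−a)S/(4σ).
T⁴ = 0.830·1900/(4·5.67×10⁻⁸) = 6.953×10⁹ K⁴.
T = (6.953×10⁹)^(1/4).

T ≈ 289 K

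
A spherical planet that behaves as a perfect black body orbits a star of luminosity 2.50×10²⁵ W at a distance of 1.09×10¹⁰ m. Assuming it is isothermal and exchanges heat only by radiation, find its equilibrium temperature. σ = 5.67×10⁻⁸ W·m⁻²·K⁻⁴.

T ≈ 521 K

First find the stellar flux at distance d: S = L/(4πd²) = 2.50×10²⁵/(4π·(1.09×10¹⁰)²) = 16740 W/m².
For an isothermal sphere, absorbed (1−a)S·πr² = emitted σ·4πr²·T⁴, so T⁴ = (1−a)S/(4σ).
T⁴ = 1.00·16740/(4·5.67×10⁻⁸) = 7.383×10¹⁰ K⁴.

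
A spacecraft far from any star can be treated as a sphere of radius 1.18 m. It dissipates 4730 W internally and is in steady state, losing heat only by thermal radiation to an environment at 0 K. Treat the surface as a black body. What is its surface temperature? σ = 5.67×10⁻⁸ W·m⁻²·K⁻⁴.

Steady state: internal power = radiated power, P = εσA T⁴.
Radiating area A = 4πr² = 17.50 m².
T⁴ = P/(εσA) = 4730/(1.0·5.67×10⁻⁸·17.50) = 4.768×10⁹ K⁴.
T = (4.768×10⁹)^(1/4).

T ≈ 263 K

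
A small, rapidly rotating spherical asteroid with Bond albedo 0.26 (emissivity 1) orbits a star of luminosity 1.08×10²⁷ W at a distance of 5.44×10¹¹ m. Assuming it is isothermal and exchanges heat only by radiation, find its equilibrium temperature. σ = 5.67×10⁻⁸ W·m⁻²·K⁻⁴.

T ≈ 175 K

First find the stellar flux at distance d: S = L/(4πd²) = 1.08×10²⁷/(4π·(5.44×10¹¹)²) = 290.4 W/m².
For an isothermal sphere, absorbed (1−a)S·πr² = emitted σ·4πr²·T⁴, so T⁴ = (1−a)S/(4σ).
T⁴ = 0.740·290.4/(4·5.67×10⁻⁸) = 9.476×10⁸ K⁴.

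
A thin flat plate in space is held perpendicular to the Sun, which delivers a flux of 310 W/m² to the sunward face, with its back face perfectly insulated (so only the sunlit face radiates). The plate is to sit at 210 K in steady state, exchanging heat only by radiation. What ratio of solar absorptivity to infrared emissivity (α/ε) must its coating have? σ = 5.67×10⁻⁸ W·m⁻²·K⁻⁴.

Balance: αS·A = εσ·1A·T⁴ ⇒ α/ε = σT⁴/S.
α/ε = 5.67×10⁻⁸·(210)⁴/310 = 5.67×10⁻⁸·1.945×10⁹/310.

α/ε ≈ 0.356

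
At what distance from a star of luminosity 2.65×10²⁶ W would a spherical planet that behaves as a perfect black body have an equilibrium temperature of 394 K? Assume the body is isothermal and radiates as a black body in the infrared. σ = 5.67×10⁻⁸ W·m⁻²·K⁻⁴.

For an isothermal black-emitting sphere, (1−a)S·πr² = σ·4πr²·T⁴ ⇒ S = 4σT⁴/(1−a).
S = 4·5.67×10⁻⁸·(394)⁴/1.00 = 5465 W/m².
Flux falls as S = L/(4πd²), so d = √(L/(4πS)) = √(2.65×10²⁶/(4π·5465)).

d ≈ 6.21×10¹⁰ m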